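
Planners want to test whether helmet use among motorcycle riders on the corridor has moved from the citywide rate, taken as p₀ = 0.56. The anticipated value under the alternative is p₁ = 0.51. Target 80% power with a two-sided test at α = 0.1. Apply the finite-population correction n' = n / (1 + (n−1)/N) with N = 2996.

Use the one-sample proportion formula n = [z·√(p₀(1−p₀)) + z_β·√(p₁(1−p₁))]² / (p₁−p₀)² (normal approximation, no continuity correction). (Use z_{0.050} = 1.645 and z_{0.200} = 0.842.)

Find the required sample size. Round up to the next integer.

n = [z_{α/2}·√(p₀q₀) + z_β·√(p₁q₁)]² / (p₁ − p₀)²
  = [1.645·√(0.56·0.44) + 0.842·√(0.51·0.49)]² / (-0.05)²
  = [1.645·0.4964 + 0.842·0.4999]² / 0.0025
  = [1.2375]² / 0.0025
  = 612.54
Finite-population correction (N = 2996): 612.54 / (1 + (612.54 − 1)/2996) = 508.70.
Round up → n = 509.

n = 509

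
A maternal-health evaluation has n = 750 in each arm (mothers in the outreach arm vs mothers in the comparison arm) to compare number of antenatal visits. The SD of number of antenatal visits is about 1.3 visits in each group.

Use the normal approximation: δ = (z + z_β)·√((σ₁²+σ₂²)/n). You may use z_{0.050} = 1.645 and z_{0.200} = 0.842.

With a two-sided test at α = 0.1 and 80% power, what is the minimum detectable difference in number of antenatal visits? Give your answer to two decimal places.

δ = (z_{α/2} + z_β) · √((σ₁²+σ₂²)/n)
  = (1.645 + 0.842) · √(3.38/750)
  = 2.487 · √0.00451
  = 2.487 · 0.0671
  = 0.1670

Minimum detectable difference ≈ 0.17 visits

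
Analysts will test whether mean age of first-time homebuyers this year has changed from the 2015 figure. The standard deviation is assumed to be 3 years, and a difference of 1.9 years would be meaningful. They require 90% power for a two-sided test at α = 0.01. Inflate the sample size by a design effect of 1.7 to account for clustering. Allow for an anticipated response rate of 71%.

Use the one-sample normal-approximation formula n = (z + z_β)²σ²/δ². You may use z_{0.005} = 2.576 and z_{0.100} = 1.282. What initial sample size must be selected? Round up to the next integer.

n = (z_{α/2} + z_β)² · σ² / δ²
  = (2.576 + 1.282)² · 3² / 1.9²
  = 14.8842 · 9 / 3.61
  = 37.11
Design effect: 1.7 × 37.11 = 63.08.
Adjust for 71% response: 63.08 / 0.71 = 88.85.
Round up → n = 89.

n = 89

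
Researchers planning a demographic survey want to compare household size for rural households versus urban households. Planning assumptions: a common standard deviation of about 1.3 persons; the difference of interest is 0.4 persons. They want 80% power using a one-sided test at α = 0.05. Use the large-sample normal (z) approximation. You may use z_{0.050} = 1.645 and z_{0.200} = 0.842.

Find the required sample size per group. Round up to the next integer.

n = 131 per group

n = (z_α + z_β)² · (σ₁² + σ₂²) / δ²
  = (1.645 + 0.842)² · (2·1.3² = 3.38) / 0.4²
  = 6.1852 · 3.38 / 0.16
  = 130.66
Round up → n = 131 per group.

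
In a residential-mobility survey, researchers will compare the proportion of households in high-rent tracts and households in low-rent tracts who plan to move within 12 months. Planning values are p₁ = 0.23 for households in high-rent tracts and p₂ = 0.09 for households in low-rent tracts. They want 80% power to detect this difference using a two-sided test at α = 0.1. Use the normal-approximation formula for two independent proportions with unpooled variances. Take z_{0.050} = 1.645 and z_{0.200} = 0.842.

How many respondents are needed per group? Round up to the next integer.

n = 82 per group

n = (z_{α/2} + z_β)² · [p₁(1−p₁) + p₂(1−p₂)] / (p₁ − p₂)²
  = (1.645 + 0.842)² · (0.23·0.77 + 0.09·0.91) / (0.14)²
  = (2.487)² · (0.1771 + 0.0819) / 0.0196
  = 6.1852 · 0.2590 / 0.0196
  = 81.73
Round up → n = 82 per group.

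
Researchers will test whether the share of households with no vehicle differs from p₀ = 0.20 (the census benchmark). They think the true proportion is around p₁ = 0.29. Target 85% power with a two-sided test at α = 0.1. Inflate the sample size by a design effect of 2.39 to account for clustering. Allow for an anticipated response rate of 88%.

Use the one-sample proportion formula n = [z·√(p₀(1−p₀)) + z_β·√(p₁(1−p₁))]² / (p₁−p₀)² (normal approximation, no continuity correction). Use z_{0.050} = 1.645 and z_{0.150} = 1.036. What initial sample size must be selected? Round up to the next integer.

n = 427

n = [z_{α/2}·√(p₀q₀) + z_β·√(p₁q₁)]² / (p₁ − p₀)²
  = [1.645·√(0.20·0.80) + 1.036·√(0.29·0.71)]² / (0.09)²
  = [1.645·0.4000 + 1.036·0.4538]² / 0.0081
  = [1.1281]² / 0.0081
  = 157.11
Design effect: 2.39 × 157.11 = 375.50.
Adjust for 88% response: 375.50 / 0.88 = 426.70.
Round up → n = 427.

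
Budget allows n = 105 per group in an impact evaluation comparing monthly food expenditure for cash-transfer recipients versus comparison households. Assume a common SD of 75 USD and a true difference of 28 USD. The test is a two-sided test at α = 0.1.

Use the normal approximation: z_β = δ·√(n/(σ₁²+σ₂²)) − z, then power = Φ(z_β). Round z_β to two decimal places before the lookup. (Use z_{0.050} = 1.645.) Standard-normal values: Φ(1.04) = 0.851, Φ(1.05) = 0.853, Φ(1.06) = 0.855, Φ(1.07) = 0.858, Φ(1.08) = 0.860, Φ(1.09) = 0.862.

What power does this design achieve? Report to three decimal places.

Power ≈ 0.855

z_β = δ·√(n/(σ₁²+σ₂²)) − z_{α/2}
    = 28 · √(105/11250) − 1.645
    = 28 · 0.09661 − 1.645
    = 2.7051 − 1.645 = 1.0601 → 1.06
Power = Φ(1.06) = 0.855.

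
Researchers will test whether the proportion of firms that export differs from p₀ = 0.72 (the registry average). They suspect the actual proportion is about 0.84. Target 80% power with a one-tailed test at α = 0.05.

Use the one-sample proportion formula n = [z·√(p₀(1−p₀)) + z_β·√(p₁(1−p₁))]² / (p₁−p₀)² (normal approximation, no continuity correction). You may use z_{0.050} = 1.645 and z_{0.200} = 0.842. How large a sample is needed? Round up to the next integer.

n = 77

n = [z_α·√(p₀q₀) + z_β·√(p₁q₁)]² / (p₁ − p₀)²
  = [1.645·√(0.72·0.28) + 0.842·√(0.84·0.16)]² / (0.12)²
  = [1.645·0.4490 + 0.842·0.3666]² / 0.0144
  = [1.0473]² / 0.0144
  = 76.17
Round up → n = 77.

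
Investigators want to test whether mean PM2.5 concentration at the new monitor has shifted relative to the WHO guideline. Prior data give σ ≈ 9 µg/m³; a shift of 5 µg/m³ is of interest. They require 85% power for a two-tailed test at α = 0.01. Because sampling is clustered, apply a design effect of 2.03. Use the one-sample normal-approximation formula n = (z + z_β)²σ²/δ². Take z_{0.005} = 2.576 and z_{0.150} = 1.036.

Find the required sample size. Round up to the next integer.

n = 86

n = (z_{α/2} + z_β)² · σ² / δ²
  = (2.576 + 1.036)² · 9² / 5²
  = 13.0465 · 81 / 25
  = 42.27
Design effect: 2.03 × 42.27 = 85.81.
Round up → n = 86.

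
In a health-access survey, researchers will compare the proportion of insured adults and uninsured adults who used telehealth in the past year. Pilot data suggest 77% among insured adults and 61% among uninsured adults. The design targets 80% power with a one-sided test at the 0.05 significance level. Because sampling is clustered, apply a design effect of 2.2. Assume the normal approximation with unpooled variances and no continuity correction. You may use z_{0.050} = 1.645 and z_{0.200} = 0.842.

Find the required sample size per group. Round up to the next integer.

n = 221 per group

n = (z_α + z_β)² · [p₁(1−p₁) + p₂(1−p₂)] / (p₁ − p₂)²
  = (1.645 + 0.842)² · (0.77·0.23 + 0.61·0.39) / (0.16)²
  = (2.487)² · (0.1771 + 0.2379) / 0.0256
  = 6.1852 · 0.4150 / 0.0256
  = 100.27
Design effect: 2.2 × 100.27 = 220.59.
Round up → n = 221 per group.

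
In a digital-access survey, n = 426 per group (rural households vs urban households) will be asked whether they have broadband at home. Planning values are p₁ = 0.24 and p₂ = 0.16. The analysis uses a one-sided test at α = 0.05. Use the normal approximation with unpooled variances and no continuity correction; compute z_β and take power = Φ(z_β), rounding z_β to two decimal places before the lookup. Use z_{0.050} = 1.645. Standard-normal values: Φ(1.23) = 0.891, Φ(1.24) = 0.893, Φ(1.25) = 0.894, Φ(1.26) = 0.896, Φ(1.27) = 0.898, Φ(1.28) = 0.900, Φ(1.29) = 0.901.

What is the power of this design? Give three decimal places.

z_β = |p₁−p₂|·√(n/[p₁q₁+p₂q₂]) − z_α
    = 0.08 · √(426/0.3168) − 1.645
    = 0.08 · 36.6701 − 1.645
    = 2.9336 − 1.645 = 1.2886 → 1.29
Power = Φ(1.29) = 0.901.

Power ≈ 0.901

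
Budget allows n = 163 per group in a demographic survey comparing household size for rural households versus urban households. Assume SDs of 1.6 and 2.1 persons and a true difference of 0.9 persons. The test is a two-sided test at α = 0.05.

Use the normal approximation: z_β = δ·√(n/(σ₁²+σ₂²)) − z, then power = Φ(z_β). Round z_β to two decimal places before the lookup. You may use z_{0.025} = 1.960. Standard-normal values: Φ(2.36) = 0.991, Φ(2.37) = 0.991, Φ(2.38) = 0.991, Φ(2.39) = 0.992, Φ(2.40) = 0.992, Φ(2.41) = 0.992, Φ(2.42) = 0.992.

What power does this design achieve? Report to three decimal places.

Power ≈ 0.992

z_β = δ·√(n/(σ₁²+σ₂²)) − z_{α/2}
    = 0.9 · √(163/6.97) − 1.960
    = 0.9 · 4.83590 − 1.960
    = 4.3523 − 1.960 = 2.3923 → 2.39
Power = Φ(2.39) = 0.992.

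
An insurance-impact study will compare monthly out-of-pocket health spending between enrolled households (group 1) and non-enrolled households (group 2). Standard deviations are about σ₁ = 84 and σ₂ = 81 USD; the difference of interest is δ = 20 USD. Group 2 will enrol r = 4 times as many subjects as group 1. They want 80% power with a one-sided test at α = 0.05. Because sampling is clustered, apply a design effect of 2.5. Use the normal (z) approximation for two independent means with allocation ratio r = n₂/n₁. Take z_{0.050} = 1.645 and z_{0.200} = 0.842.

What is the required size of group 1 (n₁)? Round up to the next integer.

n₁ = (z_α + z_β)² · (σ₁² + σ₂²/r) / δ²
   = (1.645 + 0.842)² · (84² + 81²/4) / 20²
   = 6.1852 · (7056 + 1640.2) / 400
   = 6.1852 · 8696.2 / 400
   = 134.47
Design effect: 2.5 × 134.47 = 336.17.
Round up → n₁ = 337; n₂ = r·n₁ = 4 × 337 = 1348.

n₁ = 337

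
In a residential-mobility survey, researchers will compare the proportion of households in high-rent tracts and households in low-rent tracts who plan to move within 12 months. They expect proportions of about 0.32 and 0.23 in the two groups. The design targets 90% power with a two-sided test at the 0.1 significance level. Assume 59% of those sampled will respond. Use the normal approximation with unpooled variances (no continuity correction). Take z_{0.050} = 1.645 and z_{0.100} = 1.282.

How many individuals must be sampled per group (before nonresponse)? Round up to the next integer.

n = (z_{α/2} + z_β)² · [p₁(1−p₁) + p₂(1−p₂)] / (p₁ − p₂)²
  = (1.645 + 1.282)² · (0.32·0.68 + 0.23·0.77) / (0.09)²
  = (2.927)² · (0.2176 + 0.1771) / 0.0081
  = 8.5673 · 0.3947 / 0.0081
  = 417.47
Adjust for 59% response: 417.47 / 0.59 = 707.58.
Round up → n = 708 per group.

n = 708 per group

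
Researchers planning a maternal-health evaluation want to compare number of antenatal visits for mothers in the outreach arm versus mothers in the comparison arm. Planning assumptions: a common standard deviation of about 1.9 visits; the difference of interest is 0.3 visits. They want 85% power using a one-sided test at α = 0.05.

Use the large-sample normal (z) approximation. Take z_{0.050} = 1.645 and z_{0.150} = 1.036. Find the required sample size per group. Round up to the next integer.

n = (z_α + z_β)² · (σ₁² + σ₂²) / δ²
  = (1.645 + 1.036)² · (2·1.9² = 7.22) / 0.3²
  = 7.1878 · 7.22 / 0.09
  = 576.62
Round up → n = 577 per group.

n = 577 per group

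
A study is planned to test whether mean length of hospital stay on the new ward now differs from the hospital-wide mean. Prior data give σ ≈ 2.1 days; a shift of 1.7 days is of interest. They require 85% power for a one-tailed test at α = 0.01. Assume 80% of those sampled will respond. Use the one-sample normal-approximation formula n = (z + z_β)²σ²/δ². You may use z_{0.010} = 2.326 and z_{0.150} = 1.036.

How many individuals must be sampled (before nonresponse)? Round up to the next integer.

n = 22

n = (z_α + z_β)² · σ² / δ²
  = (2.326 + 1.036)² · 2.1² / 1.7²
  = 11.3030 · 4.41 / 2.89
  = 17.25
Adjust for 80% response: 17.25 / 0.80 = 21.56.
Round up → n = 22.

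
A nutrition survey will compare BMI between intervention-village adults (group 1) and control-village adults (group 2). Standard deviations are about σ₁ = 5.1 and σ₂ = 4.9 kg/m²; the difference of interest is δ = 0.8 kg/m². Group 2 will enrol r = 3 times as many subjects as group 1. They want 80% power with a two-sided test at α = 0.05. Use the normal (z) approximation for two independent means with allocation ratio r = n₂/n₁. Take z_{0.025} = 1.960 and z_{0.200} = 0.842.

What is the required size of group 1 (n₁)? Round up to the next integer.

n₁ = 418

n₁ = (z_{α/2} + z_β)² · (σ₁² + σ₂²/r) / δ²
   = (1.960 + 0.842)² · (5.1² + 4.9²/3) / 0.8²
   = 7.8512 · (26.01 + 8.0033) / 0.64
   = 7.8512 · 34.0133 / 0.64
   = 417.26
Round up → n₁ = 418; n₂ = r·n₁ = 3 × 418 = 1254.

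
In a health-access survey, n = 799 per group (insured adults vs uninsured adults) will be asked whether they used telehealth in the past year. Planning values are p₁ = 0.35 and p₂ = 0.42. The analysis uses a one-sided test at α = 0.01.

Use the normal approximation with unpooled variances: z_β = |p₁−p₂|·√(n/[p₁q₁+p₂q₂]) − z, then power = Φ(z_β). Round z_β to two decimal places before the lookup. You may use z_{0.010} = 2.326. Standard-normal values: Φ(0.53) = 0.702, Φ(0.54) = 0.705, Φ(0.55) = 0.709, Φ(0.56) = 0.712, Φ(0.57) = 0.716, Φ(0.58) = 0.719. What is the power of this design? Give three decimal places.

z_β = |p₁−p₂|·√(n/[p₁q₁+p₂q₂]) − z_α
    = 0.07 · √(799/0.4711) − 2.326
    = 0.07 · 41.1829 − 2.326
    = 2.8828 − 2.326 = 0.5568 → 0.56
Power = Φ(0.56) = 0.712.

Power ≈ 0.712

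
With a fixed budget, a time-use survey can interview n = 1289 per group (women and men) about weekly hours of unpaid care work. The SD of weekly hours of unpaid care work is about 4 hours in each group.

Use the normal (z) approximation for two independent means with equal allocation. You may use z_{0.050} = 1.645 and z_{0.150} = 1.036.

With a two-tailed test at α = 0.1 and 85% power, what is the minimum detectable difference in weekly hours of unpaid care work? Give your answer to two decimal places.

δ = (z_{α/2} + z_β) · √((σ₁²+σ₂²)/n)
  = (1.645 + 1.036) · √(32/1289)
  = 2.681 · √0.02483
  = 2.681 · 0.1576
  = 0.4224

Minimum detectable difference ≈ 0.42 hours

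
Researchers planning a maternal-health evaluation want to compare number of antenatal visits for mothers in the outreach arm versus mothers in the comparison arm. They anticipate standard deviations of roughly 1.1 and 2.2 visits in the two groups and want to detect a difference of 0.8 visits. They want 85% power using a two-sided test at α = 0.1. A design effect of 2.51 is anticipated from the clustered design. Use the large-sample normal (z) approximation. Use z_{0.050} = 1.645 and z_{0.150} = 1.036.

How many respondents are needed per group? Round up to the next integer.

n = 171 per group

n = (z_{α/2} + z_β)² · (σ₁² + σ₂²) / δ²
  = (1.645 + 1.036)² · (1.1² + 2.2² = 6.05) / 0.8²
  = 7.1878 · 6.05 / 0.64
  = 67.95
Design effect: 2.51 × 67.95 = 170.55.
Round up → n = 171 per group.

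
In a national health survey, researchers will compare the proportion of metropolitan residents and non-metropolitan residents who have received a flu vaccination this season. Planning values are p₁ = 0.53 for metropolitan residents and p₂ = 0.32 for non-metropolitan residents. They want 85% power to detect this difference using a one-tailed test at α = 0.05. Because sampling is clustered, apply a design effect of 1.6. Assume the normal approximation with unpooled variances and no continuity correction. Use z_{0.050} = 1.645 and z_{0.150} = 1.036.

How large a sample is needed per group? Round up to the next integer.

n = 122 per group

n = (z_α + z_β)² · [p₁(1−p₁) + p₂(1−p₂)] / (p₁ − p₂)²
  = (1.645 + 1.036)² · (0.53·0.47 + 0.32·0.68) / (0.21)²
  = (2.681)² · (0.2491 + 0.2176) / 0.0441
  = 7.1878 · 0.4667 / 0.0441
  = 76.07
Design effect: 1.6 × 76.07 = 121.71.
Round up → n = 122 per group.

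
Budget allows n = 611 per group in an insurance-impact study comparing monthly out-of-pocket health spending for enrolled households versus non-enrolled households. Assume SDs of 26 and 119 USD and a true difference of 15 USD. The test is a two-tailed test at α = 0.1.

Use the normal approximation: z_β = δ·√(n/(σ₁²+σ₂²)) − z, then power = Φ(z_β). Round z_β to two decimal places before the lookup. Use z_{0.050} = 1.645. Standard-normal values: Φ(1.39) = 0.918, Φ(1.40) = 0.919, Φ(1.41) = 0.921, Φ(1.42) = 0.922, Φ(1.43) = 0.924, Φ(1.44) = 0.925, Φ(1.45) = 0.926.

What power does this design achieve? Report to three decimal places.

z_β = δ·√(n/(σ₁²+σ₂²)) − z_{α/2}
    = 15 · √(611/14837) − 1.645
    = 15 · 0.20293 − 1.645
    = 3.0440 − 1.645 = 1.3990 → 1.40
Power = Φ(1.40) = 0.919.

Power ≈ 0.919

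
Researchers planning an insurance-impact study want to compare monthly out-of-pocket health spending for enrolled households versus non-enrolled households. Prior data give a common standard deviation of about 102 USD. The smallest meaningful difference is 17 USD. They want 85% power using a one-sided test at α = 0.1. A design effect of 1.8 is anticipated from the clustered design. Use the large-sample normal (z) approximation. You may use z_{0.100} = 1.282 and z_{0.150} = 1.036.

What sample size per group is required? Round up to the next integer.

n = 697 per group

n = (z_α + z_β)² · (σ₁² + σ₂²) / δ²
  = (1.282 + 1.036)² · (2·102² = 20808) / 17²
  = 5.3731 · 20808 / 289
  = 386.86
Design effect: 1.8 × 386.86 = 696.36.
Round up → n = 697 per group.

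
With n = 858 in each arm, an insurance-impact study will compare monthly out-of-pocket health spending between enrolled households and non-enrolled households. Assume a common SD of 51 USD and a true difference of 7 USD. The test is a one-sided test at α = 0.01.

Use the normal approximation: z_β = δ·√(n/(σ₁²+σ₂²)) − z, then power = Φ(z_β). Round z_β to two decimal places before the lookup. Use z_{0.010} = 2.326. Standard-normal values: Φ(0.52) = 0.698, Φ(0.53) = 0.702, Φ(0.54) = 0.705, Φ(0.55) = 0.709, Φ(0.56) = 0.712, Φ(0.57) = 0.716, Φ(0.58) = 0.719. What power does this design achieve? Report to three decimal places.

Power ≈ 0.698

z_β = δ·√(n/(σ₁²+σ₂²)) − z_α
    = 7 · √(858/5202) − 2.326
    = 7 · 0.40612 − 2.326
    = 2.8429 − 2.326 = 0.5169 → 0.52
Power = Φ(0.52) = 0.698.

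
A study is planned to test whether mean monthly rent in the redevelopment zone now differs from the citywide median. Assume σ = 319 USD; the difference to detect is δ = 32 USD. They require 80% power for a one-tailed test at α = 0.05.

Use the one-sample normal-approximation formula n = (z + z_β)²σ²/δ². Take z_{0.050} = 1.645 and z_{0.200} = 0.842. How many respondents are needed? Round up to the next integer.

n = (z_α + z_β)² · σ² / δ²
  = (1.645 + 0.842)² · 319² / 32²
  = 6.1852 · 101761 / 1024
  = 614.66
Round up → n = 615.

n = 615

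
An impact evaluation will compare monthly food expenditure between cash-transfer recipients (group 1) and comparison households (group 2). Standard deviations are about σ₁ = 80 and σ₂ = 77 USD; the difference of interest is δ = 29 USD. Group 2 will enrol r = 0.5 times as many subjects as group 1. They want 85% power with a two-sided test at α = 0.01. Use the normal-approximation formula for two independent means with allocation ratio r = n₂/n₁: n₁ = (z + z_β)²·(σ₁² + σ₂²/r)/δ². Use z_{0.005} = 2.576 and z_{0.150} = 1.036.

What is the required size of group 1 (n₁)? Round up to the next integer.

n₁ = (z_{α/2} + z_β)² · (σ₁² + σ₂²/r) / δ²
   = (2.576 + 1.036)² · (80² + 77²/0.5) / 29²
   = 13.0465 · (6400 + 11858) / 841
   = 13.0465 · 18258 / 841
   = 283.24
Round up → n₁ = 284; n₂ = r·n₁ = 0.5 × 284 = 142.

n₁ = 284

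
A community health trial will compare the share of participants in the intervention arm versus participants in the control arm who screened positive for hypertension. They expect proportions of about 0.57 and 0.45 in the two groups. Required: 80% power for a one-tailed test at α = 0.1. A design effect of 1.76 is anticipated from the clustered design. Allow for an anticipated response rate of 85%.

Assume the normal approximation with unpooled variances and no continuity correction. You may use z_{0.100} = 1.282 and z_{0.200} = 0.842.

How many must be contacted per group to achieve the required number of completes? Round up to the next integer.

n = (z_α + z_β)² · [p₁(1−p₁) + p₂(1−p₂)] / (p₁ − p₂)²
  = (1.282 + 0.842)² · (0.57·0.43 + 0.45·0.55) / (0.12)²
  = (2.124)² · (0.2451 + 0.2475) / 0.0144
  = 4.5114 · 0.4926 / 0.0144
  = 154.33
Design effect: 1.76 × 154.33 = 271.61.
Adjust for 85% response: 271.61 / 0.85 = 319.55.
Round up → n = 320 per group.

n = 320 per group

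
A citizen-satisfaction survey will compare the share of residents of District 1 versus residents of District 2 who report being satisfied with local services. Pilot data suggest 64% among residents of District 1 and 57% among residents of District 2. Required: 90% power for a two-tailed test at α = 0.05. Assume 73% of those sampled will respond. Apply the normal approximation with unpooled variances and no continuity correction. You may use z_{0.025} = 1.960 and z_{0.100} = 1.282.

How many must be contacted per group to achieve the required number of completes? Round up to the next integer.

n = (z_{α/2} + z_β)² · [p₁(1−p₁) + p₂(1−p₂)] / (p₁ − p₂)²
  = (1.960 + 1.282)² · (0.64·0.36 + 0.57·0.43) / (0.07)²
  = (3.242)² · (0.2304 + 0.2451) / 0.0049
  = 10.5106 · 0.4755 / 0.0049
  = 1019.95
Adjust for 73% response: 1019.95 / 0.73 = 1397.20.
Round up → n = 1398 per group.

n = 1398 per group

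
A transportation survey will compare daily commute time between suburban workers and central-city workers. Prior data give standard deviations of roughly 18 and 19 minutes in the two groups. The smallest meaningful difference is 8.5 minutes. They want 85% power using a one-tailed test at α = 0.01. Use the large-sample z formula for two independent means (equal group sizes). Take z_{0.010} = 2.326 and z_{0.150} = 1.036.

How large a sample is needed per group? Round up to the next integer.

n = (z_α + z_β)² · (σ₁² + σ₂²) / δ²
  = (2.326 + 1.036)² · (18² + 19² = 685) / 8.5²
  = 11.3030 · 685 / 72.25
  = 107.16
Round up → n = 108 per group.

n = 108 per group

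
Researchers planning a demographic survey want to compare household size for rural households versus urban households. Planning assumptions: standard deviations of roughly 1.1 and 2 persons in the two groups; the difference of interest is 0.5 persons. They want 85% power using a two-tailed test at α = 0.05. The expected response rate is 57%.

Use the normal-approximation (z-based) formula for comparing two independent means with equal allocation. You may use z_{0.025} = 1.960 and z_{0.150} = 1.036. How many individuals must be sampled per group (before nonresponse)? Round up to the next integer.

n = (z_{α/2} + z_β)² · (σ₁² + σ₂²) / δ²
  = (1.960 + 1.036)² · (1.1² + 2² = 5.21) / 0.5²
  = 8.9760 · 5.21 / 0.25
  = 187.06
Adjust for 57% response: 187.06 / 0.57 = 328.18.
Round up → n = 329 per group.

n = 329 per group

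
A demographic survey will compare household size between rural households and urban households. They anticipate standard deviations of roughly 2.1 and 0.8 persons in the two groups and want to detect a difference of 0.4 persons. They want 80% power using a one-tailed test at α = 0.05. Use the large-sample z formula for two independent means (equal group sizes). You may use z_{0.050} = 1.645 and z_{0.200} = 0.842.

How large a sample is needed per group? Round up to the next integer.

n = (z_α + z_β)² · (σ₁² + σ₂²) / δ²
  = (1.645 + 0.842)² · (2.1² + 0.8² = 5.05) / 0.4²
  = 6.1852 · 5.05 / 0.16
  = 195.22
Round up → n = 196 per group.

n = 196 per group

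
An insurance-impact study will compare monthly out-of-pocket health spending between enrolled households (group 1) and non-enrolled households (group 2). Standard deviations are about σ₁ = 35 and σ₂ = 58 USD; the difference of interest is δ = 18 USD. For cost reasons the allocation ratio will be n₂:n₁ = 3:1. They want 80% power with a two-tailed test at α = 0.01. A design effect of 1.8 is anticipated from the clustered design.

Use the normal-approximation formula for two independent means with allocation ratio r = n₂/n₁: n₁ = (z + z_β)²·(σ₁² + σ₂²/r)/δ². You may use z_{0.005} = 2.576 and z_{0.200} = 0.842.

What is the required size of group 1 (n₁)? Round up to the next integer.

n₁ = (z_{α/2} + z_β)² · (σ₁² + σ₂²/r) / δ²
   = (2.576 + 0.842)² · (35² + 58²/3) / 18²
   = 11.6827 · (1225 + 1121.3) / 324
   = 11.6827 · 2346.3 / 324
   = 84.60
Design effect: 1.8 × 84.60 = 152.29.
Round up → n₁ = 153; n₂ = r·n₁ = 3 × 153 = 459.

n₁ = 153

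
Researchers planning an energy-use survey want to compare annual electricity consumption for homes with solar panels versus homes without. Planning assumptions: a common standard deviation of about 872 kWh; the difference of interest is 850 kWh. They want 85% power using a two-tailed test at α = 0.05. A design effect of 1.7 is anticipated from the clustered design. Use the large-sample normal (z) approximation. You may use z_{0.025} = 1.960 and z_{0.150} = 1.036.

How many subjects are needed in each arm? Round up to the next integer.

n = (z_{α/2} + z_β)² · (σ₁² + σ₂²) / δ²
  = (1.960 + 1.036)² · (2·872² = 1520768) / 850²
  = 8.9760 · 1520768 / 722500
  = 18.89
Design effect: 1.7 × 18.89 = 32.12.
Round up → n = 33 per group.

n = 33 per group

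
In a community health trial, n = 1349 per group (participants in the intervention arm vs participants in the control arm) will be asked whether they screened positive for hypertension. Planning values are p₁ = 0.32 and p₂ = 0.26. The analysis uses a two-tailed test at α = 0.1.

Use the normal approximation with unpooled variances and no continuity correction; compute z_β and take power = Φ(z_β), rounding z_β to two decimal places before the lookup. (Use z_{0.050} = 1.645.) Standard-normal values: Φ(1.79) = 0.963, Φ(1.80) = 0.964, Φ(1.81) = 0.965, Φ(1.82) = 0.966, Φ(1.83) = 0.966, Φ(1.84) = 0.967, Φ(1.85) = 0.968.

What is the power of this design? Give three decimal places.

Power ≈ 0.964

z_β = |p₁−p₂|·√(n/[p₁q₁+p₂q₂]) − z_{α/2}
    = 0.06 · √(1349/0.4100) − 1.645
    = 0.06 · 57.3606 − 1.645
    = 3.4416 − 1.645 = 1.7966 → 1.80
Power = Φ(1.80) = 0.964.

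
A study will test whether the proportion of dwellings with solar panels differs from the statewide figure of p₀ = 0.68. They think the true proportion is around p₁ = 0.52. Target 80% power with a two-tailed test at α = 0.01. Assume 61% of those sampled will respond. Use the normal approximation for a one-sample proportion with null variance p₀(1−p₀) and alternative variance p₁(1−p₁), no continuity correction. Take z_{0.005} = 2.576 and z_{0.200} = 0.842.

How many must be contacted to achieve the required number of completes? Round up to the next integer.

n = 169

n = [z_{α/2}·√(p₀q₀) + z_β·√(p₁q₁)]² / (p₁ − p₀)²
  = [2.576·√(0.68·0.32) + 0.842·√(0.52·0.48)]² / (-0.16)²
  = [2.576·0.4665 + 0.842·0.4996]² / 0.0256
  = [1.6223]² / 0.0256
  = 102.81
Adjust for 61% response: 102.81 / 0.61 = 168.54.
Round up → n = 169.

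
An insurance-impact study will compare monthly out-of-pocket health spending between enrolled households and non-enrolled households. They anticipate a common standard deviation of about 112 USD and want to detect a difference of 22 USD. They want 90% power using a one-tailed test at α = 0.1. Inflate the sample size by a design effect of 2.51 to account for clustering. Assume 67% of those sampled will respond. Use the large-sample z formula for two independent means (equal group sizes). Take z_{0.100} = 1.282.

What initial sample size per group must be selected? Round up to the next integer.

n = 1277 per group

n = (z_α + z_β)² · (σ₁² + σ₂²) / δ²
  = (1.282 + 1.282)² · (2·112² = 25088) / 22²
  = 6.5741 · 25088 / 484
  = 340.77
Design effect: 2.51 × 340.77 = 855.32.
Adjust for 67% response: 855.32 / 0.67 = 1276.60.
Round up → n = 1277 per group.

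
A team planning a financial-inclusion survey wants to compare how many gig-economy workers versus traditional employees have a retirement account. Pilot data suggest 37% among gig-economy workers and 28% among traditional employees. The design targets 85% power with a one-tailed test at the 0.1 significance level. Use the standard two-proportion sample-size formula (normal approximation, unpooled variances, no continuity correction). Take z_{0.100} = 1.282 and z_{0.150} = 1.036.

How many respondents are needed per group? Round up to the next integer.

n = 289 per group

n = (z_α + z_β)² · [p₁(1−p₁) + p₂(1−p₂)] / (p₁ − p₂)²
  = (1.282 + 1.036)² · (0.37·0.63 + 0.28·0.72) / (0.09)²
  = (2.318)² · (0.2331 + 0.2016) / 0.0081
  = 5.3731 · 0.4347 / 0.0081
  = 288.36
Round up → n = 289 per group.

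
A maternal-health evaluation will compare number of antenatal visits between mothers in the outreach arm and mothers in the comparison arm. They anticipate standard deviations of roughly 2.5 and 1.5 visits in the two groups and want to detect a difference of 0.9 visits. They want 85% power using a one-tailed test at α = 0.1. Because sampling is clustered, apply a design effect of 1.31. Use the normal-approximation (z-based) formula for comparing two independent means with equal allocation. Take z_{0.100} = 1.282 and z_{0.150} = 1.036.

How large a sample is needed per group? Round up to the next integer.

n = (z_α + z_β)² · (σ₁² + σ₂²) / δ²
  = (1.282 + 1.036)² · (2.5² + 1.5² = 8.5) / 0.9²
  = 5.3731 · 8.5 / 0.81
  = 56.38
Design effect: 1.31 × 56.38 = 73.86.
Round up → n = 74 per group.

n = 74 per group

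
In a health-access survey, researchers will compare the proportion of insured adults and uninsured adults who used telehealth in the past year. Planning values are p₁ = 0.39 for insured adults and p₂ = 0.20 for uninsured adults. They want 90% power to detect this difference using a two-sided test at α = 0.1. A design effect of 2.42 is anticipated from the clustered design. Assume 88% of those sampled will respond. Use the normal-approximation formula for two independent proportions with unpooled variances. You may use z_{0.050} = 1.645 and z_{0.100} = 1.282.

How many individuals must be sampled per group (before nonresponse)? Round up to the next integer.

n = 260 per group

n = (z_{α/2} + z_β)² · [p₁(1−p₁) + p₂(1−p₂)] / (p₁ − p₂)²
  = (1.645 + 1.282)² · (0.39·0.61 + 0.20·0.80) / (0.19)²
  = (2.927)² · (0.2379 + 0.1600) / 0.0361
  = 8.5673 · 0.3979 / 0.0361
  = 94.43
Design effect: 2.42 × 94.43 = 228.52.
Adjust for 88% response: 228.52 / 0.88 = 259.68.
Round up → n = 260 per group.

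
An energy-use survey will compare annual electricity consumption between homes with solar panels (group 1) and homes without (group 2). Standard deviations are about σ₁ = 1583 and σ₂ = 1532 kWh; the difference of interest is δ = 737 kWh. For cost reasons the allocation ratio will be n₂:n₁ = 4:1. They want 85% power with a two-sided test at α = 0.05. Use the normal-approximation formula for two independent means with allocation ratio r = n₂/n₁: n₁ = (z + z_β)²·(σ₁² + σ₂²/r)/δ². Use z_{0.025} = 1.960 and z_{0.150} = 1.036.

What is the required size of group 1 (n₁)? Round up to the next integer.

n₁ = 52

n₁ = (z_{α/2} + z_β)² · (σ₁² + σ₂²/r) / δ²
   = (1.960 + 1.036)² · (1583² + 1532²/4) / 737²
   = 8.9760 · (2505889 + 586756) / 543169
   = 8.9760 · 3092645 / 543169
   = 51.11
Round up → n₁ = 52; n₂ = r·n₁ = 4 × 52 = 208.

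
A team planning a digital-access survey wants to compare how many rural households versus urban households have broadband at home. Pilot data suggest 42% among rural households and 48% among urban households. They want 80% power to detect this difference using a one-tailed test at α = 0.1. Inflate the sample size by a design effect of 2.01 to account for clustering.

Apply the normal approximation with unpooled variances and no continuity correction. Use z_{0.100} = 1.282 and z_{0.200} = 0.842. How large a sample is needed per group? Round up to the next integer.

n = 1243 per group

n = (z_α + z_β)² · [p₁(1−p₁) + p₂(1−p₂)] / (p₁ − p₂)²
  = (1.282 + 0.842)² · (0.42·0.58 + 0.48·0.52) / (-0.06)²
  = (2.124)² · (0.2436 + 0.2496) / 0.0036
  = 4.5114 · 0.4932 / 0.0036
  = 618.06
Design effect: 2.01 × 618.06 = 1242.30.
Round up → n = 1243 per group.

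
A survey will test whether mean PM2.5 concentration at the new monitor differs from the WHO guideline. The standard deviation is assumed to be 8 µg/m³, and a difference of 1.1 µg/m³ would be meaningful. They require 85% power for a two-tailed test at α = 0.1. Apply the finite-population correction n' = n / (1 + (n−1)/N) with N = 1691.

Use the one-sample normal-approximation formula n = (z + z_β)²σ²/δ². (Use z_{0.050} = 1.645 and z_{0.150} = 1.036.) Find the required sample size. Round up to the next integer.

n = 311

n = (z_{α/2} + z_β)² · σ² / δ²
  = (1.645 + 1.036)² · 8² / 1.1²
  = 7.1878 · 64 / 1.21
  = 380.18
Finite-population correction (N = 1691): 380.18 / (1 + (380.18 − 1)/1691) = 310.54.
Round up → n = 311.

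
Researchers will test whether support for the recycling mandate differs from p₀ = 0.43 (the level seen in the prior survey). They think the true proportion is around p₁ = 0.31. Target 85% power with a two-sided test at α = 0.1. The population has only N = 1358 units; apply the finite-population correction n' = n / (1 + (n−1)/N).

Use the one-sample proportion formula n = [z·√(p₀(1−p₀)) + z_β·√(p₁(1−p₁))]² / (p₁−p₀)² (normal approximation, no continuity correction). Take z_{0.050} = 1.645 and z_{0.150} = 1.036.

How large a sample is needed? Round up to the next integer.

n = 108

n = [z_{α/2}·√(p₀q₀) + z_β·√(p₁q₁)]² / (p₁ − p₀)²
  = [1.645·√(0.43·0.57) + 1.036·√(0.31·0.69)]² / (-0.12)²
  = [1.645·0.4951 + 1.036·0.4625]² / 0.0144
  = [1.2935]² / 0.0144
  = 116.20
Finite-population correction (N = 1358): 116.20 / (1 + (116.20 − 1)/1358) = 107.11.
Round up → n = 108.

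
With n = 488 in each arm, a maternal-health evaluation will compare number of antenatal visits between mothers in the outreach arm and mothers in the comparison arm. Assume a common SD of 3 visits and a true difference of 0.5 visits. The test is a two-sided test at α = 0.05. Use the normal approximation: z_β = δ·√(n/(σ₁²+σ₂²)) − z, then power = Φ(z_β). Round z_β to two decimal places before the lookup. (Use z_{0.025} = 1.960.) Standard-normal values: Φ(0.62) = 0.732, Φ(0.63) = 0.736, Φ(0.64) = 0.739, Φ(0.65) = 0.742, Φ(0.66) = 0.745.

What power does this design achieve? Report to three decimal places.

z_β = δ·√(n/(σ₁²+σ₂²)) − z_{α/2}
    = 0.5 · √(488/18) − 1.960
    = 0.5 · 5.20683 − 1.960
    = 2.6034 − 1.960 = 0.6434 → 0.64
Power = Φ(0.64) = 0.739.

Power ≈ 0.739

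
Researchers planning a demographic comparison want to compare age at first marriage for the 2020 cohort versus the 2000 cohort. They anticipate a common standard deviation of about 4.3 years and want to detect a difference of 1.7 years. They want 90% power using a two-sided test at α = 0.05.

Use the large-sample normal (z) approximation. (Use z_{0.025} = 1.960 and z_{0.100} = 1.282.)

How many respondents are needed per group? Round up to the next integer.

n = (z_{α/2} + z_β)² · (σ₁² + σ₂²) / δ²
  = (1.960 + 1.282)² · (2·4.3² = 36.98) / 1.7²
  = 10.5106 · 36.98 / 2.89
  = 134.49
Round up → n = 135 per group.

n = 135 per group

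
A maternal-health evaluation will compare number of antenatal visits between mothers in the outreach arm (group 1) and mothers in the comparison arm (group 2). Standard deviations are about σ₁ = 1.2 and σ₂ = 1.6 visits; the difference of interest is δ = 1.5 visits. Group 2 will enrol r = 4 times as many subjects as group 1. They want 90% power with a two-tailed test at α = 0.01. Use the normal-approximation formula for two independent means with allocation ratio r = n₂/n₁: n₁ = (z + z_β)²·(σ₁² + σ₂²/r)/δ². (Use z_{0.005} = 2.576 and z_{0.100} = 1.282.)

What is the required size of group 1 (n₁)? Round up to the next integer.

n₁ = 14

n₁ = (z_{α/2} + z_β)² · (σ₁² + σ₂²/r) / δ²
   = (2.576 + 1.282)² · (1.2² + 1.6²/4) / 1.5²
   = 14.8842 · (1.44 + 0.64) / 2.25
   = 14.8842 · 2.08 / 2.25
   = 13.76
Round up → n₁ = 14; n₂ = r·n₁ = 4 × 14 = 56.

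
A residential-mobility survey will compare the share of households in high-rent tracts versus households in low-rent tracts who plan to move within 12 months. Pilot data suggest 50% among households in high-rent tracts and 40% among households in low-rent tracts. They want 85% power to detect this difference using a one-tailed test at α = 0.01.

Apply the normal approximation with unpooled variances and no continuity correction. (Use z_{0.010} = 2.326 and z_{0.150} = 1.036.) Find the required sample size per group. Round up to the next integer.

n = (z_α + z_β)² · [p₁(1−p₁) + p₂(1−p₂)] / (p₁ − p₂)²
  = (2.326 + 1.036)² · (0.50·0.50 + 0.40·0.60) / (0.10)²
  = (3.362)² · (0.2500 + 0.2400) / 0.0100
  = 11.3030 · 0.4900 / 0.0100
  = 553.85
Round up → n = 554 per group.

n = 554 per group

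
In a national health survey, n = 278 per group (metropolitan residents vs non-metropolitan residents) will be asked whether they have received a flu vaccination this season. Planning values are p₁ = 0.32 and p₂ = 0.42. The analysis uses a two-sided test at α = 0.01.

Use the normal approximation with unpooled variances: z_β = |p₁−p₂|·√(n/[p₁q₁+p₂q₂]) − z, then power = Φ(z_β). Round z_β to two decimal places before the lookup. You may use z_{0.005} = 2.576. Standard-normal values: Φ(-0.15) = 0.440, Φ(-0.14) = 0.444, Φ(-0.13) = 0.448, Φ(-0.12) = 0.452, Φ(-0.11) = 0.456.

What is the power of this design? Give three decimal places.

Power ≈ 0.452

z_β = |p₁−p₂|·√(n/[p₁q₁+p₂q₂]) − z_{α/2}
    = 0.10 · √(278/0.4612) − 2.576
    = 0.10 · 24.5515 − 2.576
    = 2.4551 − 2.576 = -0.1209 → -0.12
Power = Φ(-0.12) = 0.452.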